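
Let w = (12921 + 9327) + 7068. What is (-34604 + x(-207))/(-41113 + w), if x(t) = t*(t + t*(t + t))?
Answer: 17731241/11797 ≈ 1503.0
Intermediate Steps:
w = 29316 (w = 22248 + 7068 = 29316)
x(t) = t*(t + 2*t**2) (x(t) = t*(t + t*(2*t)) = t*(t + 2*t**2))
(-34604 + x(-207))/(-41113 + w) = (-34604 + (-207)**2*(1 + 2*(-207)))/(-41113 + 29316) = (-34604 + 42849*(1 - 414))/(-11797) = (-34604 + 42849*(-413))*(-1/11797) = (-34604 - 17696637)*(-1/11797) = -17731241*(-1/11797) = 17731241/11797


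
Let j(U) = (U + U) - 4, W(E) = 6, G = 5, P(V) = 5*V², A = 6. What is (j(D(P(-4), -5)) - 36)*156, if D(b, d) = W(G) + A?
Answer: -2496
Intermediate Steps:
D(b, d) = 12 (D(b, d) = 6 + 6 = 12)
j(U) = -4 + 2*U (j(U) = 2*U - 4 = -4 + 2*U)
(j(D(P(-4), -5)) - 36)*156 = ((-4 + 2*12) - 36)*156 = ((-4 + 24) - 36)*156 = (20 - 36)*156 = -16*156 = -2496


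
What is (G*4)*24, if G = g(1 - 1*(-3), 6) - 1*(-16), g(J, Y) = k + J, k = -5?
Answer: 1440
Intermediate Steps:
g(J, Y) = -5 + J
G = 15 (G = (-5 + (1 - 1*(-3))) - 1*(-16) = (-5 + (1 + 3)) + 16 = (-5 + 4) + 16 = -1 + 16 = 15)
(G*4)*24 = (15*4)*24 = 60*24 = 1440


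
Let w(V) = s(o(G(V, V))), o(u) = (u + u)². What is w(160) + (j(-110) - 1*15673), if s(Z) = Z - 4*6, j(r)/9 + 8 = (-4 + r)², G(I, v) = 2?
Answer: 101211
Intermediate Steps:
j(r) = -72 + 9*(-4 + r)²
o(u) = 4*u² (o(u) = (2*u)² = 4*u²)
s(Z) = -24 + Z (s(Z) = Z - 24 = -24 + Z)
w(V) = -8 (w(V) = -24 + 4*2² = -24 + 4*4 = -24 + 16 = -8)
w(160) + (j(-110) - 1*15673) = -8 + ((-72 + 9*(-4 - 110)²) - 1*15673) = -8 + ((-72 + 9*(-114)²) - 15673) = -8 + ((-72 + 9*12996) - 15673) = -8 + ((-72 + 116964) - 15673) = -8 + (116892 - 15673) = -8 + 101219 = 101211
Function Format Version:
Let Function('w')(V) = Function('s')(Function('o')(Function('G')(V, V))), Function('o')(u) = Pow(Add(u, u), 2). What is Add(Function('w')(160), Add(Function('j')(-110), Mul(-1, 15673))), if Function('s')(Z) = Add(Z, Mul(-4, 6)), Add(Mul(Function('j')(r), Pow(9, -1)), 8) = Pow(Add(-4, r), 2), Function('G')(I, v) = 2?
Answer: 101211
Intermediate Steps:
Function('j')(r) = Add(-72, Mul(9, Pow(Add(-4, r), 2)))
Function('o')(u) = Mul(4, Pow(u, 2)) (Function('o')(u) = Pow(Mul(2, u), 2) = Mul(4, Pow(u, 2)))
Function('s')(Z) = Add(-24, Z) (Function('s')(Z) = Add(Z, -24) = Add(-24, Z))
Function('w')(V) = -8 (Function('w')(V) = Add(-24, Mul(4, Pow(2, 2))) = Add(-24, Mul(4, 4)) = Add(-24, 16) = -8)
Add(Function('w')(160), Add(Function('j')(-110), Mul(-1, 15673))) = Add(-8, Add(Add(-72, Mul(9, Pow(Add(-4, -110), 2))), Mul(-1, 15673))) = Add(-8, Add(Add(-72, Mul(9, Pow(-114, 2))), -15673)) = Add(-8, Add(Add(-72, Mul(9, 12996)), -15673)) = Add(-8, Add(Add(-72, 116964), -15673)) = Add(-8, Add(116892, -15673)) = Add(-8, 101219) = 101211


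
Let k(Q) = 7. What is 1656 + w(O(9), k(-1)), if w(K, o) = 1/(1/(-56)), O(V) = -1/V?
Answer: 1600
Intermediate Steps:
w(K, o) = -56 (w(K, o) = 1/(-1/56) = -56)
1656 + w(O(9), k(-1)) = 1656 - 56 = 1600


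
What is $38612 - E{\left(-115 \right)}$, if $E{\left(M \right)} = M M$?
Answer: $25387$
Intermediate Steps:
$E{\left(M \right)} = M^{2}$
$38612 - E{\left(-115 \right)} = 38612 - \left(-115\right)^{2} = 38612 - 13225 = 25387$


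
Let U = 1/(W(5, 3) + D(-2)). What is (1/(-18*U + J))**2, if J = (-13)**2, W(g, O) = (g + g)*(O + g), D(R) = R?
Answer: 169/4813636 ≈ 3.5109e-5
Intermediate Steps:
W(g, O) = 2*g*(O + g) (W(g, O) = (2*g)*(O + g) = 2*g*(O + g))
U = 1/78 (U = 1/(2*5*(3 + 5) - 2) = 1/(2*5*8 - 2) = 1/(80 - 2) = 1/78 ≈ 0.012821)
J = 169
(1/(-18*U + J))**2 = (1/(-18*1/78 + 169))**2 = (1/(-3/13 + 169))**2 = (1/(2194/13))**2 = (13/2194)**2 = 169/4813636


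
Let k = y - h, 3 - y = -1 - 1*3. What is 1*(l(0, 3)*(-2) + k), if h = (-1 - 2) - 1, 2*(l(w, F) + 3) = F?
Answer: 14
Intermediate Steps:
l(w, F) = -3 + F/2
y = 7 (y = 3 - (-1 - 1*3) = 3 - (-1 - 3) = 3 - 1*(-4) = 3 + 4 = 7)
h = -4 (h = -3 - 1 = -4)
k = 11 (k = 7 - 1*(-4) = 7 + 4 = 11)
1*(l(0, 3)*(-2) + k) = 1*((-3 + (½)*3)*(-2) + 11) = 1*((-3 + 3/2)*(-2) + 11) = 1*(-3/2*(-2) + 11) = 1*(3 + 11) = 1*14 = 14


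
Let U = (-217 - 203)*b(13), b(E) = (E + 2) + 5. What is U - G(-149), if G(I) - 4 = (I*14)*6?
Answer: 4112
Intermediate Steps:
b(E) = 7 + E (b(E) = (2 + E) + 5 = 7 + E)
G(I) = 4 + 84*I (G(I) = 4 + (I*14)*6 = 4 + (14*I)*6 = 4 + 84*I)
U = -8400 (U = (-217 - 203)*(7 + 13) = -420*20 = -8400)
U - G(-149) = -8400 - (4 + 84*(-149)) = -8400 - (4 - 12516) = -8400 - 1*(-12512) = -8400 + 12512 = 4112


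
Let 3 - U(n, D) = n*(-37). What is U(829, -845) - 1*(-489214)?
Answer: 519890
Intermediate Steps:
U(n, D) = 3 + 37*n (U(n, D) = 3 - n*(-37) = 3 - (-37)*n = 3 + 37*n)
U(829, -845) - 1*(-489214) = (3 + 37*829) - 1*(-489214) = (3 + 30673) + 489214 = 30676 + 489214 = 519890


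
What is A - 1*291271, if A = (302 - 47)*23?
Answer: -285406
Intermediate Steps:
A = 5865 (A = 255*23 = 5865)
A - 1*291271 = 5865 - 1*291271 = 5865 - 291271 = -285406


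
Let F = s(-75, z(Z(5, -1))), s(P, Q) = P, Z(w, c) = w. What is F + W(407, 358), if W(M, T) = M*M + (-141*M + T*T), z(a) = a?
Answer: 236351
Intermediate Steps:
W(M, T) = M² + T² - 141*M (W(M, T) = M² + (-141*M + T²) = M² + (T² - 141*M) = M² + T² - 141*M)
F = -75
F + W(407, 358) = -75 + (407² + 358² - 141*407) = -75 + (165649 + 128164 - 57387) = -75 + 236426 = 236351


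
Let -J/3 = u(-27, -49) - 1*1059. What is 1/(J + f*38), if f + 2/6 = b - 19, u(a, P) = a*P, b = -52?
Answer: -3/10508 ≈ -0.00028550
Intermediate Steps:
u(a, P) = P*a
f = -214/3 (f = -⅓ + (-52 - 19) = -⅓ - 71 = -214/3 ≈ -71.333)
J = -792 (J = -3*(-49*(-27) - 1*1059) = -3*(1323 - 1059) = -3*264 = -792)
1/(J + f*38) = 1/(-792 - 214/3*38) = 1/(-792 - 8132/3) = 1/(-10508/3) = -3/10508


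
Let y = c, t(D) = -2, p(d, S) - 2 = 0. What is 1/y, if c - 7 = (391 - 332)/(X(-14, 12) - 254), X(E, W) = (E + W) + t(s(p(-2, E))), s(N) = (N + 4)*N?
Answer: 258/1747 ≈ 0.14768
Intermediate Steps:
p(d, S) = 2 (p(d, S) = 2 + 0 = 2)
s(N) = N*(4 + N) (s(N) = (4 + N)*N = N*(4 + N))
X(E, W) = -2 + E + W (X(E, W) = (E + W) - 2 = -2 + E + W)
c = 1747/258 (c = 7 + (391 - 332)/((-2 - 14 + 12) - 254) = 7 + 59/(-4 - 254) = 7 + 59/(-258) = 7 + 59*(-1/258) = 7 - 59/258 = 1747/258 ≈ 6.7713)
y = 1747/258 ≈ 6.7713
1/y = 1/(1747/258) = 258/1747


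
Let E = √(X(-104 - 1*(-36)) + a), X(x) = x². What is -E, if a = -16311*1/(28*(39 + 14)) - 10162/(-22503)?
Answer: -√1286220546451758099/16697226 ≈ -67.922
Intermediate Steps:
a = -351966025/33394452 (a = -16311/(53*28) - 10162*(-1/22503) = -16311/1484 + 10162/22503 = -351966025/33394452 ≈ -10.540)
E = √1286220546451758099/16697226 (E = √((-104 - 1*(-36))² - 351966025/33394452) = √((-104 + 36)² - 351966025/33394452) = √((-68)² - 351966025/33394452) = √(4624 - 351966025/33394452) = √(154063980023/33394452) = √1286220546451758099/16697226 ≈ 67.922)
-E = -√1286220546451758099/16697226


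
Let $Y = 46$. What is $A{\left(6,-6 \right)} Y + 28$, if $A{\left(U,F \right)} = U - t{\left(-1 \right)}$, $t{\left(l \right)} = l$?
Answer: $350$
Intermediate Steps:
$A{\left(U,F \right)} = 1 + U$ ($A{\left(U,F \right)} = U - -1 = U + 1 = 1 + U$)
$A{\left(6,-6 \right)} Y + 28 = \left(1 + 6\right) 46 + 28 = 7 \cdot 46 + 28 = 322 + 28 = 350$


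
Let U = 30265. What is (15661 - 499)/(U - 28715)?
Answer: 7581/775 ≈ 9.7819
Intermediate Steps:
(15661 - 499)/(U - 28715) = (15661 - 499)/(30265 - 28715) = 15162/1550 = 15162*(1/1550) = 7581/775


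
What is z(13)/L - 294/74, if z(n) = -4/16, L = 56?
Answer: -32965/8288 ≈ -3.9774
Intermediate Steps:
z(n) = -1/4 (z(n) = -4*1/16 = -1/4)
z(13)/L - 294/74 = -1/4/56 - 294/74 = -1/4*1/56 - 294*1/74 = -1/224 - 147/37 = -32965/8288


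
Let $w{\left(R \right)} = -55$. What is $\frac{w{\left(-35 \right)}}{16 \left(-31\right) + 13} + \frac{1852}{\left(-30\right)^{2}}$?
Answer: $\frac{78668}{36225} \approx 2.1716$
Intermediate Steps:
$\frac{w{\left(-35 \right)}}{16 \left(-31\right) + 13} + \frac{1852}{\left(-30\right)^{2}} = - \frac{55}{16 \left(-31\right) + 13} + \frac{1852}{\left(-30\right)^{2}} = - \frac{55}{-496 + 13} + \frac{1852}{900} = - \frac{55}{-483} + 1852 \cdot \frac{1}{900} = \left(-55\right) \left(- \frac{1}{483}\right) + \frac{463}{225} = \frac{55}{483} + \frac{463}{225} = \frac{78668}{36225}$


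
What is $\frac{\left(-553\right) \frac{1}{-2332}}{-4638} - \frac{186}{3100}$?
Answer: $- \frac{16237549}{270395400} \approx -0.060051$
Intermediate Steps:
$\frac{\left(-553\right) \frac{1}{-2332}}{-4638} - \frac{186}{3100} = \left(-553\right) \left(- \frac{1}{2332}\right) \left(- \frac{1}{4638}\right) - \frac{3}{50} = \frac{553}{2332} \left(- \frac{1}{4638}\right) - \frac{3}{50} = - \frac{553}{10815816} - \frac{3}{50} = - \frac{16237549}{270395400}$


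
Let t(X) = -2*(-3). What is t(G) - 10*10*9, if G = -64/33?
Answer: -894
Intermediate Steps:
G = -64/33 (G = -64*1/33 = -64/33 ≈ -1.9394)
t(X) = 6
t(G) - 10*10*9 = 6 - 10*10*9 = 6 - 100*9 = 6 - 1*900 = 6 - 900 = -894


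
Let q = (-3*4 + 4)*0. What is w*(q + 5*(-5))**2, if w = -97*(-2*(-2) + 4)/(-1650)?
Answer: 9700/33 ≈ 293.94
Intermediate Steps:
q = 0 (q = (-12 + 4)*0 = -8*0 = 0)
w = 388/825 (w = -97*(4 + 4)*(-1/1650) = -97*8*(-1/1650) = -776*(-1/1650) = 388/825 ≈ 0.47030)
w*(q + 5*(-5))**2 = 388*(0 + 5*(-5))**2/825 = 388*(0 - 25)**2/825 = (388/825)*(-25)**2 = (388/825)*625 = 9700/33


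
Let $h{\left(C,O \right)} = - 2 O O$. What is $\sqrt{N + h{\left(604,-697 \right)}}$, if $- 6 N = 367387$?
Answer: $\frac{i \sqrt{37182570}}{6} \approx 1016.3 i$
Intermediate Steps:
$N = - \frac{367387}{6}$ ($N = \left(- \frac{1}{6}\right) 367387 = - \frac{367387}{6} \approx -61231.0$)
$h{\left(C,O \right)} = - 2 O^{2}$
$\sqrt{N + h{\left(604,-697 \right)}} = \sqrt{- \frac{367387}{6} - 2 \left(-697\right)^{2}} = \sqrt{- \frac{367387}{6} - 971618} = \sqrt{- \frac{6197095}{6}} = \frac{i \sqrt{37182570}}{6}$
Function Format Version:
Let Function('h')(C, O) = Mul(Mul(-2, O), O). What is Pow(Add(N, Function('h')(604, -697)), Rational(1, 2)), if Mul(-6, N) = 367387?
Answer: Mul(Rational(1, 6), I, Pow(37182570, Rational(1, 2))) ≈ Mul(1016.3, I)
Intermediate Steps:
N = Rational(-367387, 6) (N = Mul(Rational(-1, 6), 367387) = Rational(-367387, 6) ≈ -61231.)
Function('h')(C, O) = Mul(-2, Pow(O, 2))
Pow(Add(N, Function('h')(604, -697)), Rational(1, 2)) = Pow(Add(Rational(-367387, 6), Mul(-2, Pow(-697, 2))), Rational(1, 2)) = Pow(Add(Rational(-367387, 6), Mul(-2, 485809)), Rational(1, 2)) = Pow(Add(Rational(-367387, 6), -971618), Rational(1, 2)) = Pow(Rational(-6197095, 6), Rational(1, 2)) = Mul(Rational(1, 6), I, Pow(37182570, Rational(1, 2)))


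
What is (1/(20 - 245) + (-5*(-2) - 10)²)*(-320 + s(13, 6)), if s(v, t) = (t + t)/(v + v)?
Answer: 4154/2925 ≈ 1.4202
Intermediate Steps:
s(v, t) = t/v (s(v, t) = (2*t)/((2*v)) = (2*t)*(1/(2*v)) = t/v)
(1/(20 - 245) + (-5*(-2) - 10)²)*(-320 + s(13, 6)) = (1/(20 - 245) + (-5*(-2) - 10)²)*(-320 + 6/13) = (1/(-225) + (10 - 10)²)*(-320 + 6*(1/13)) = (-1/225 + 0²)*(-320 + 6/13) = (-1/225 + 0)*(-4154/13) = -1/225*(-4154/13) = 4154/2925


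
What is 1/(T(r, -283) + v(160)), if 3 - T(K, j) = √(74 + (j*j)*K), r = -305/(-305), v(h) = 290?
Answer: 293/5686 + 3*√8907/5686 ≈ 0.10132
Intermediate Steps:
r = 1 (r = -305*(-1/305) = 1)
T(K, j) = 3 - √(74 + K*j²) (T(K, j) = 3 - √(74 + (j*j)*K) = 3 - √(74 + j²*K) = 3 - √(74 + K*j²))
1/(T(r, -283) + v(160)) = 1/((3 - √(74 + 1*(-283)²)) + 290) = 1/((3 - √(74 + 1*80089)) + 290) = 1/((3 - √(74 + 80089)) + 290) = 1/((3 - √80163) + 290) = 1/((3 - 3*√8907) + 290) = 1/(293 - 3*√8907)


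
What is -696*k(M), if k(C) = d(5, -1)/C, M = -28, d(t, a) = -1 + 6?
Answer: 870/7 ≈ 124.29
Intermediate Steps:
d(t, a) = 5
k(C) = 5/C
-696*k(M) = -3480/(-28) = -3480*(-1)/28 = -696*(-5/28) = 870/7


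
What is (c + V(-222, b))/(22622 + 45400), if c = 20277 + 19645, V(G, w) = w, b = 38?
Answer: 2220/3779 ≈ 0.58746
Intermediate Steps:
c = 39922
(c + V(-222, b))/(22622 + 45400) = (39922 + 38)/(22622 + 45400) = 39960/68022 = 39960*(1/68022) = 2220/3779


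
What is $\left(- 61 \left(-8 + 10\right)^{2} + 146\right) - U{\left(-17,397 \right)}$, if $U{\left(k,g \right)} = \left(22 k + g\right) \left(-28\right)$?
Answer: $546$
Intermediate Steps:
$U{\left(k,g \right)} = - 616 k - 28 g$ ($U{\left(k,g \right)} = \left(g + 22 k\right) \left(-28\right) = - 616 k - 28 g$)
$\left(- 61 \left(-8 + 10\right)^{2} + 146\right) - U{\left(-17,397 \right)} = \left(- 61 \left(-8 + 10\right)^{2} + 146\right) - \left(\left(-616\right) \left(-17\right) - 11116\right) = \left(- 61 \cdot 2^{2} + 146\right) - \left(10472 - 11116\right) = \left(\left(-61\right) 4 + 146\right) - -644 = \left(-244 + 146\right) + 644 = -98 + 644 = 546$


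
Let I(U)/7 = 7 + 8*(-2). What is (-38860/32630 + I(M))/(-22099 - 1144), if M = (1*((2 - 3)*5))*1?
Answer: 209455/75841909 ≈ 0.0027617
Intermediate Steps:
M = -5 (M = (1*(-1*5))*1 = (1*(-5))*1 = -5*1 = -5)
I(U) = -63 (I(U) = 7*(7 + 8*(-2)) = 7*(7 - 16) = 7*(-9) = -63)
(-38860/32630 + I(M))/(-22099 - 1144) = (-38860/32630 - 63)/(-22099 - 1144) = (-38860*1/32630 - 63)/(-23243) = (-3886/3263 - 63)*(-1/23243) = -209455/3263*(-1/23243) = 209455/75841909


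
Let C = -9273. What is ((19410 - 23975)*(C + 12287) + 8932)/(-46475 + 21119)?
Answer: 2291663/4226 ≈ 542.28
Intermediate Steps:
((19410 - 23975)*(C + 12287) + 8932)/(-46475 + 21119) = ((19410 - 23975)*(-9273 + 12287) + 8932)/(-46475 + 21119) = (-4565*3014 + 8932)/(-25356) = (-13758910 + 8932)*(-1/25356) = -13749978*(-1/25356) = 2291663/4226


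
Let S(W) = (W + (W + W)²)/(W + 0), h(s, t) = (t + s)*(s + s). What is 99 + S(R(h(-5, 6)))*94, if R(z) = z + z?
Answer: -7327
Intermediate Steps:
h(s, t) = 2*s*(s + t) (h(s, t) = (s + t)*(2*s) = 2*s*(s + t))
R(z) = 2*z
S(W) = (W + 4*W²)/W (S(W) = (W + (2*W)²)/W = (W + 4*W²)/W)
99 + S(R(h(-5, 6)))*94 = 99 + (1 + 4*(2*(2*(-5)*(-5 + 6))))*94 = 99 + (1 + 4*(2*(2*(-5)*1)))*94 = 99 + (1 + 4*(2*(-10)))*94 = 99 + (1 + 4*(-20))*94 = 99 + (1 - 80)*94 = 99 - 79*94 = 99 - 7426 = -7327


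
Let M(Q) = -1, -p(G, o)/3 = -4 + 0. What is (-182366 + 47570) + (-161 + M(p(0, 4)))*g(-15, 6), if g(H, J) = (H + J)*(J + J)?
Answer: -117300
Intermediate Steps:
p(G, o) = 12 (p(G, o) = -3*(-4 + 0) = -3*(-4) = 12)
g(H, J) = 2*J*(H + J) (g(H, J) = (H + J)*(2*J) = 2*J*(H + J))
(-182366 + 47570) + (-161 + M(p(0, 4)))*g(-15, 6) = (-182366 + 47570) + (-161 - 1)*(2*6*(-15 + 6)) = -134796 - 324*6*(-9) = -134796 - 162*(-108) = -134796 + 17496 = -117300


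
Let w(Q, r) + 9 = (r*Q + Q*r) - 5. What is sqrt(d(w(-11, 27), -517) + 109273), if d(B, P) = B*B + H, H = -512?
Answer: 5*sqrt(19137) ≈ 691.68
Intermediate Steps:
w(Q, r) = -14 + 2*Q*r (w(Q, r) = -9 + ((r*Q + Q*r) - 5) = -9 + ((Q*r + Q*r) - 5) = -9 + (2*Q*r - 5) = -9 + (-5 + 2*Q*r) = -14 + 2*Q*r)
d(B, P) = -512 + B**2 (d(B, P) = B*B - 512 = B**2 - 512 = -512 + B**2)
sqrt(d(w(-11, 27), -517) + 109273) = sqrt((-512 + (-14 + 2*(-11)*27)**2) + 109273) = sqrt((-512 + (-14 - 594)**2) + 109273) = sqrt((-512 + (-608)**2) + 109273) = sqrt((-512 + 369664) + 109273) = sqrt(369152 + 109273) = sqrt(478425) = 5*sqrt(19137)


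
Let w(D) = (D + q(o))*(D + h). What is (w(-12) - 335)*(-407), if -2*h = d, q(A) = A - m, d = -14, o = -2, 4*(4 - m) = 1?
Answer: 400895/4 ≈ 1.0022e+5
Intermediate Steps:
m = 15/4 (m = 4 - 1/4*1 = 4 - 1/4 = 15/4 ≈ 3.7500)
q(A) = -15/4 + A (q(A) = A - 1*15/4 = A - 15/4 = -15/4 + A)
h = 7 (h = -1/2*(-14) = 7)
w(D) = (7 + D)*(-23/4 + D) (w(D) = (D + (-15/4 - 2))*(D + 7) = (D - 23/4)*(7 + D) = (-23/4 + D)*(7 + D) = (7 + D)*(-23/4 + D))
(w(-12) - 335)*(-407) = ((-161/4 + (-12)**2 + (5/4)*(-12)) - 335)*(-407) = ((-161/4 + 144 - 15) - 335)*(-407) = (355/4 - 335)*(-407) = -985/4*(-407) = 400895/4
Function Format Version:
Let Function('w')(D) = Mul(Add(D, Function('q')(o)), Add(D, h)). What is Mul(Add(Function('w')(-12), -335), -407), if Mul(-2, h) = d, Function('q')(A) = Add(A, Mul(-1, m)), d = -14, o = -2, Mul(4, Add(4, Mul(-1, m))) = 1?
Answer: Rational(400895, 4) ≈ 1.0022e+5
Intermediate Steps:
m = Rational(15, 4) (m = Add(4, Mul(Rational(-1, 4), 1)) = Add(4, Rational(-1, 4)) = Rational(15, 4) ≈ 3.7500)
Function('q')(A) = Add(Rational(-15, 4), A) (Function('q')(A) = Add(A, Mul(-1, Rational(15, 4))) = Add(A, Rational(-15, 4)) = Add(Rational(-15, 4), A))
h = 7 (h = Mul(Rational(-1, 2), -14) = 7)
Function('w')(D) = Mul(Add(7, D), Add(Rational(-23, 4), D)) (Function('w')(D) = Mul(Add(D, Add(Rational(-15, 4), -2)), Add(D, 7)) = Mul(Add(D, Rational(-23, 4)), Add(7, D)) = Mul(Add(Rational(-23, 4), D), Add(7, D)) = Mul(Add(7, D), Add(Rational(-23, 4), D)))
Mul(Add(Function('w')(-12), -335), -407) = Mul(Add(Add(Rational(-161, 4), Pow(-12, 2), Mul(Rational(5, 4), -12)), -335), -407) = Mul(Add(Add(Rational(-161, 4), 144, -15), -335), -407) = Mul(Add(Rational(355, 4), -335), -407) = Mul(Rational(-985, 4), -407) = Rational(400895, 4)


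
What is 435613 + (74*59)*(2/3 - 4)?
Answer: 1263179/3 ≈ 4.2106e+5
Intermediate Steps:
435613 + (74*59)*(2/3 - 4) = 435613 + 4366*((⅓)*2 - 4) = 435613 + 4366*(⅔ - 4) = 435613 + 4366*(-10/3) = 435613 - 43660/3 = 1263179/3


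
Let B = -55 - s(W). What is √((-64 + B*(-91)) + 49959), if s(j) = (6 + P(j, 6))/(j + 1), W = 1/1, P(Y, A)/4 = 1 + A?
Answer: √56447 ≈ 237.59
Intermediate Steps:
P(Y, A) = 4 + 4*A (P(Y, A) = 4*(1 + A) = 4 + 4*A)
W = 1
s(j) = 34/(1 + j) (s(j) = (6 + (4 + 4*6))/(j + 1) = (6 + (4 + 24))/(1 + j) = (6 + 28)/(1 + j) = 34/(1 + j))
B = -72 (B = -55 - 34/(1 + 1) = -55 - 34/2 = -55 - 1*17 = -55 - 17 = -72)
√((-64 + B*(-91)) + 49959) = √((-64 - 72*(-91)) + 49959) = √((-64 + 6552) + 49959) = √(6488 + 49959) = √56447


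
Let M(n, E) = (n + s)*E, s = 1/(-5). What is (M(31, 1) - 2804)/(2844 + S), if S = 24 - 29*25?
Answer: -13866/10715 ≈ -1.2941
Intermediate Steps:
s = -⅕ (s = 1*(-⅕) = -⅕ ≈ -0.20000)
M(n, E) = E*(-⅕ + n) (M(n, E) = (n - ⅕)*E = (-⅕ + n)*E = E*(-⅕ + n))
S = -701 (S = 24 - 725 = -701)
(M(31, 1) - 2804)/(2844 + S) = (1*(-⅕ + 31) - 2804)/(2844 - 701) = (1*(154/5) - 2804)/2143 = (154/5 - 2804)*(1/2143) = -13866/5*1/2143 = -13866/10715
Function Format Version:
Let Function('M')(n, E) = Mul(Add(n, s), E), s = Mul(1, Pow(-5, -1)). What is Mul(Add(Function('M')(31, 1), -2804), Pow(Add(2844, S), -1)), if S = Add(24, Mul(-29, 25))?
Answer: Rational(-13866, 10715) ≈ -1.2941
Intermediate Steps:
s = Rational(-1, 5) (s = Mul(1, Rational(-1, 5)) = Rational(-1, 5) ≈ -0.20000)
Function('M')(n, E) = Mul(E, Add(Rational(-1, 5), n)) (Function('M')(n, E) = Mul(Add(n, Rational(-1, 5)), E) = Mul(Add(Rational(-1, 5), n), E) = Mul(E, Add(Rational(-1, 5), n)))
S = -701 (S = Add(24, -725) = -701)
Mul(Add(Function('M')(31, 1), -2804), Pow(Add(2844, S), -1)) = Mul(Add(Mul(1, Add(Rational(-1, 5), 31)), -2804), Pow(Add(2844, -701), -1)) = Mul(Add(Mul(1, Rational(154, 5)), -2804), Pow(2143, -1)) = Mul(Add(Rational(154, 5), -2804), Rational(1, 2143)) = Mul(Rational(-13866, 5), Rational(1, 2143)) = Rational(-13866, 10715)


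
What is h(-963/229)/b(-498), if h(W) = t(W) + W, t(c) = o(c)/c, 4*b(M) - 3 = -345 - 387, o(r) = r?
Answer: 2936/166941 ≈ 0.017587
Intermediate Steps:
b(M) = -729/4 (b(M) = 3/4 + (-345 - 387)/4 = 3/4 + (1/4)*(-732) = 3/4 - 183 = -729/4)
t(c) = 1 (t(c) = c/c = 1)
h(W) = 1 + W
h(-963/229)/b(-498) = (1 - 963/229)/(-729/4) = (1 - 963*1/229)*(-4/729) = (1 - 963/229)*(-4/729) = -734/229*(-4/729) = 2936/166941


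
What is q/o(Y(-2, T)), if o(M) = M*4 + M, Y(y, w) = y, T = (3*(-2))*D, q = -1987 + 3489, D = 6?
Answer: -751/5 ≈ -150.20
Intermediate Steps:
q = 1502
T = -36 (T = (3*(-2))*6 = -6*6 = -36)
o(M) = 5*M (o(M) = 4*M + M = 5*M)
q/o(Y(-2, T)) = 1502/((5*(-2))) = 1502/(-10) = 1502*(-⅒) = -751/5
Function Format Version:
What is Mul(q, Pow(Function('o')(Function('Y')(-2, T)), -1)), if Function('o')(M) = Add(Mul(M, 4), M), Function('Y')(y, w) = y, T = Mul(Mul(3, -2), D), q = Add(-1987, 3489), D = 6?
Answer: Rational(-751, 5) ≈ -150.20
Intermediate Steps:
q = 1502
T = -36 (T = Mul(Mul(3, -2), 6) = Mul(-6, 6) = -36)
Function('o')(M) = Mul(5, M) (Function('o')(M) = Add(Mul(4, M), M) = Mul(5, M))
Mul(q, Pow(Function('o')(Function('Y')(-2, T)), -1)) = Mul(1502, Pow(Mul(5, -2), -1)) = Mul(1502, Pow(-10, -1)) = Mul(1502, Rational(-1, 10)) = Rational(-751, 5)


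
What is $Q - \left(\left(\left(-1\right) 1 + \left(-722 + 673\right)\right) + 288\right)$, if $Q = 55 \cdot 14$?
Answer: $532$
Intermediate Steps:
$Q = 770$
$Q - \left(\left(\left(-1\right) 1 + \left(-722 + 673\right)\right) + 288\right) = 770 - \left(\left(\left(-1\right) 1 + \left(-722 + 673\right)\right) + 288\right) = 770 - \left(\left(-1 - 49\right) + 288\right) = 770 - \left(-50 + 288\right) = 770 - 238 = 532$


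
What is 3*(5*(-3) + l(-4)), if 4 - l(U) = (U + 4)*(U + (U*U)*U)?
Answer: -33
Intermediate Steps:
l(U) = 4 - (4 + U)*(U + U**3) (l(U) = 4 - (U + 4)*(U + (U*U)*U) = 4 - (4 + U)*(U + U**2*U) = 4 - (4 + U)*(U + U**3))
3*(5*(-3) + l(-4)) = 3*(5*(-3) + (4 - 1*(-4)**2 - 1*(-4)**4 - 4*(-4) - 4*(-4)**3)) = 3*(-15 + (4 - 1*16 - 1*256 + 16 - 4*(-64))) = 3*(-15 + (4 - 16 - 256 + 16 + 256)) = 3*(-15 + 4) = 3*(-11) = -33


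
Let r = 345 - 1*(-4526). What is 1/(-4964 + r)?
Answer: -1/93 ≈ -0.010753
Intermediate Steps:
r = 4871 (r = 345 + 4526 = 4871)
1/(-4964 + r) = 1/(-4964 + 4871) = 1/(-93) = -1/93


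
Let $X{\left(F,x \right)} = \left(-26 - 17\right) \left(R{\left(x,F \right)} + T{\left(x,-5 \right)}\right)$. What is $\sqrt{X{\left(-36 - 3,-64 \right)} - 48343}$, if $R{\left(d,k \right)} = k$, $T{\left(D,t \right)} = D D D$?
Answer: $\sqrt{11225526} \approx 3350.5$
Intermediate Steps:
$T{\left(D,t \right)} = D^{3}$ ($T{\left(D,t \right)} = D^{2} D = D^{3}$)
$X{\left(F,x \right)} = - 43 F - 43 x^{3}$ ($X{\left(F,x \right)} = \left(-26 - 17\right) \left(F + x^{3}\right) = - 43 \left(F + x^{3}\right) = - 43 F - 43 x^{3}$)
$\sqrt{X{\left(-36 - 3,-64 \right)} - 48343} = \sqrt{\left(- 43 \left(-36 - 3\right) - 43 \left(-64\right)^{3}\right) - 48343} = \sqrt{\left(\left(-43\right) \left(-39\right) - -11272192\right) - 48343} = \sqrt{\left(1677 + 11272192\right) - 48343} = \sqrt{11273869 - 48343} = \sqrt{11225526}$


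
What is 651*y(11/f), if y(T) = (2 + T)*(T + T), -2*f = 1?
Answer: 572880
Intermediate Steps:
f = -½ (f = -½*1 = -½ ≈ -0.50000)
y(T) = 2*T*(2 + T) (y(T) = (2 + T)*(2*T) = 2*T*(2 + T))
651*y(11/f) = 651*(2*(11/(-½))*(2 + 11/(-½))) = 651*(2*(11*(-2))*(2 + 11*(-2))) = 651*(2*(-22)*(2 - 22)) = 651*(2*(-22)*(-20)) = 651*880 = 572880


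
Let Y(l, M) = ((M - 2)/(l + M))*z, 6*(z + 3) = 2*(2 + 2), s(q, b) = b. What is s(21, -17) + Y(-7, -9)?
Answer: -871/48 ≈ -18.146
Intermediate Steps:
z = -5/3 (z = -3 + (2*(2 + 2))/6 = -3 + (2*4)/6 = -3 + (1/6)*8 = -3 + 4/3 = -5/3 ≈ -1.6667)
Y(l, M) = -5*(-2 + M)/(3*(M + l)) (Y(l, M) = ((M - 2)/(l + M))*(-5/3) = ((-2 + M)/(M + l))*(-5/3) = -5*(-2 + M)/(3*(M + l)))
s(21, -17) + Y(-7, -9) = -17 + 5*(2 - 1*(-9))/(3*(-9 - 7)) = -17 + (5/3)*(2 + 9)/(-16) = -17 + (5/3)*(-1/16)*11 = -17 - 55/48 = -871/48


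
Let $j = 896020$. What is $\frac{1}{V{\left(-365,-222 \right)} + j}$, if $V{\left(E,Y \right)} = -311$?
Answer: $\frac{1}{895709} \approx 1.1164 \cdot 10^{-6}$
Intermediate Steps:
$\frac{1}{V{\left(-365,-222 \right)} + j} = \frac{1}{-311 + 896020} = \frac{1}{895709}$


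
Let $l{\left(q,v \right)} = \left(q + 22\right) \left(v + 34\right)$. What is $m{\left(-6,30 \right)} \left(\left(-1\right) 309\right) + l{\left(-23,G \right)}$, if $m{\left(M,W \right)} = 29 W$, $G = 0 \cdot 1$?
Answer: $-268864$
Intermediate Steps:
$G = 0$
$l{\left(q,v \right)} = \left(22 + q\right) \left(34 + v\right)$
$m{\left(-6,30 \right)} \left(\left(-1\right) 309\right) + l{\left(-23,G \right)} = 29 \cdot 30 \left(\left(-1\right) 309\right) + \left(748 + 22 \cdot 0 + 34 \left(-23\right) - 0\right) = 870 \left(-309\right) + \left(748 + 0 - 782 + 0\right) = -268830 - 34 = -268864$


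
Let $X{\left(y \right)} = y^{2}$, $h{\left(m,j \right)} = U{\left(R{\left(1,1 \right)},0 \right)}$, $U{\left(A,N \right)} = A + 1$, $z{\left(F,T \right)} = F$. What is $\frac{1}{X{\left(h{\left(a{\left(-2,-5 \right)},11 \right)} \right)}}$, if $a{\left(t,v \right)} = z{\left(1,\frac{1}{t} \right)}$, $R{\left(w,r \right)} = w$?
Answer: $\frac{1}{4} \approx 0.25$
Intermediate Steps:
$a{\left(t,v \right)} = 1$
$U{\left(A,N \right)} = 1 + A$
$h{\left(m,j \right)} = 2$ ($h{\left(m,j \right)} = 1 + 1 = 2$)
$\frac{1}{X{\left(h{\left(a{\left(-2,-5 \right)},11 \right)} \right)}} = \frac{1}{2^{2}} = \frac{1}{4}$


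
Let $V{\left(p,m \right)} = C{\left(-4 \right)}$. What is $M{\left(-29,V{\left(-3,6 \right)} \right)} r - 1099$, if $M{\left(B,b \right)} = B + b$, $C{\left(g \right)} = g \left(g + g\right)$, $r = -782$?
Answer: $-3445$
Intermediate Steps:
$C{\left(g \right)} = 2 g^{2}$ ($C{\left(g \right)} = g 2 g = 2 g^{2}$)
$V{\left(p,m \right)} = 32$ ($V{\left(p,m \right)} = 2 \left(-4\right)^{2} = 2 \cdot 16 = 32$)
$M{\left(-29,V{\left(-3,6 \right)} \right)} r - 1099 = \left(-29 + 32\right) \left(-782\right) - 1099 = 3 \left(-782\right) - 1099 = -2346 - 1099 = -3445$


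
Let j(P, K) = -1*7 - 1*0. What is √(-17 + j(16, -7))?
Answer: 2*I*√6 ≈ 4.899*I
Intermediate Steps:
j(P, K) = -7 (j(P, K) = -7 + 0 = -7)
√(-17 + j(16, -7)) = √(-17 - 7) = √(-24) = 2*I*√6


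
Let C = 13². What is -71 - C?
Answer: -240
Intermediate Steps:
C = 169
-71 - C = -71 - 1*169 = -71 - 169 = -240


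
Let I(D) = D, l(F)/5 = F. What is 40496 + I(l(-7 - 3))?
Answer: 40446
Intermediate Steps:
l(F) = 5*F
40496 + I(l(-7 - 3)) = 40496 + 5*(-7 - 3) = 40496 + 5*(-10) = 40496 - 50 = 40446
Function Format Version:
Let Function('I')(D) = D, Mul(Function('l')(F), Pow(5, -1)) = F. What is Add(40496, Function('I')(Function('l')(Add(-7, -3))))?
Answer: 40446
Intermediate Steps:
Function('l')(F) = Mul(5, F)
Add(40496, Function('I')(Function('l')(Add(-7, -3)))) = Add(40496, Mul(5, Add(-7, -3))) = Add(40496, Mul(5, -10)) = Add(40496, -50) = 40446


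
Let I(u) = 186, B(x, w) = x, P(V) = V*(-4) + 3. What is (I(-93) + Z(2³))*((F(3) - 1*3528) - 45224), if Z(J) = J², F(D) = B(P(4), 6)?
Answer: -12191250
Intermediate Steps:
P(V) = 3 - 4*V (P(V) = -4*V + 3 = 3 - 4*V)
F(D) = -13 (F(D) = 3 - 4*4 = 3 - 16 = -13)
(I(-93) + Z(2³))*((F(3) - 1*3528) - 45224) = (186 + (2³)²)*((-13 - 1*3528) - 45224) = (186 + 8²)*((-13 - 3528) - 45224) = (186 + 64)*(-3541 - 45224) = 250*(-48765) = -12191250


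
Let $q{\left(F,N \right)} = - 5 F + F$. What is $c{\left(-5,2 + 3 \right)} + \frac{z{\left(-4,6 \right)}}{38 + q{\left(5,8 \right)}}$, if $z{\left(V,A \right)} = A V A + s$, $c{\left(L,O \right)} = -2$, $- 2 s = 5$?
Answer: $- \frac{365}{36} \approx -10.139$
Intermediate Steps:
$q{\left(F,N \right)} = - 4 F$
$s = - \frac{5}{2}$ ($s = \left(- \frac{1}{2}\right) 5 = - \frac{5}{2} \approx -2.5$)
$z{\left(V,A \right)} = - \frac{5}{2} + V A^{2}$ ($z{\left(V,A \right)} = A V A - \frac{5}{2} = V A^{2} - \frac{5}{2} = - \frac{5}{2} + V A^{2}$)
$c{\left(-5,2 + 3 \right)} + \frac{z{\left(-4,6 \right)}}{38 + q{\left(5,8 \right)}} = -2 + \frac{- \frac{5}{2} - 4 \cdot 6^{2}}{38 - 20} = -2 + \frac{- \frac{5}{2} - 144}{38 - 20} = -2 + \frac{- \frac{5}{2} - 144}{18} = -2 + \frac{1}{18} \left(- \frac{293}{2}\right) = -2 - \frac{293}{36} = - \frac{365}{36}$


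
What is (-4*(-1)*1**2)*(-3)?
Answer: -12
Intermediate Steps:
(-4*(-1)*1**2)*(-3) = (4*1)*(-3) = 4*(-3) = -12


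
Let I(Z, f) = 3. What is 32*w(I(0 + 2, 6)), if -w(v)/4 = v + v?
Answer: -768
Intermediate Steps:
w(v) = -8*v (w(v) = -4*(v + v) = -8*v)
32*w(I(0 + 2, 6)) = 32*(-8*3) = 32*(-24) = -768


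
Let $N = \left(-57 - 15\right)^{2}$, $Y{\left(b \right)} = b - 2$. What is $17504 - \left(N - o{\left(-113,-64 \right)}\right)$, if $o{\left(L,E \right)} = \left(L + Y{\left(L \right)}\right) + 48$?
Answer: $12140$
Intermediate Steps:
$Y{\left(b \right)} = -2 + b$ ($Y{\left(b \right)} = b - 2 = -2 + b$)
$o{\left(L,E \right)} = 46 + 2 L$ ($o{\left(L,E \right)} = \left(L + \left(-2 + L\right)\right) + 48 = \left(-2 + 2 L\right) + 48 = 46 + 2 L$)
$N = 5184$ ($N = \left(-72\right)^{2} = 5184$)
$17504 - \left(N - o{\left(-113,-64 \right)}\right) = 17504 + \left(\left(46 + 2 \left(-113\right)\right) - 5184\right) = 17504 + \left(\left(46 - 226\right) - 5184\right) = 17504 - 5364 = 12140$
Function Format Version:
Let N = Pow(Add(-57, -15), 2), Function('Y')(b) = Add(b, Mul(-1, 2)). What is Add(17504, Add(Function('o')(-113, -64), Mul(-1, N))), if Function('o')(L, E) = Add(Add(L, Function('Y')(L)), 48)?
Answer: 12140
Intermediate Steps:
Function('Y')(b) = Add(-2, b) (Function('Y')(b) = Add(b, -2) = Add(-2, b))
Function('o')(L, E) = Add(46, Mul(2, L)) (Function('o')(L, E) = Add(Add(L, Add(-2, L)), 48) = Add(Add(-2, Mul(2, L)), 48) = Add(46, Mul(2, L)))
N = 5184 (N = Pow(-72, 2) = 5184)
Add(17504, Add(Function('o')(-113, -64), Mul(-1, N))) = Add(17504, Add(Add(46, Mul(2, -113)), Mul(-1, 5184))) = Add(17504, Add(Add(46, -226), -5184)) = Add(17504, Add(-180, -5184)) = Add(17504, -5364) = 12140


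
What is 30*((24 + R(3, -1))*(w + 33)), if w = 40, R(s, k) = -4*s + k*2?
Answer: 21900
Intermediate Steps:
R(s, k) = -4*s + 2*k
30*((24 + R(3, -1))*(w + 33)) = 30*((24 + (-4*3 + 2*(-1)))*(40 + 33)) = 30*((24 + (-12 - 2))*73) = 30*((24 - 14)*73) = 30*(10*73) = 30*730 = 21900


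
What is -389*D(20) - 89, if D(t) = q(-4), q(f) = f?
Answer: 1467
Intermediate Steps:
D(t) = -4
-389*D(20) - 89 = -389*(-4) - 89 = 1556 - 89 = 1467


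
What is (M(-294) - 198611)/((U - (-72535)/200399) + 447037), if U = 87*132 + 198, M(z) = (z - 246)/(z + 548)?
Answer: -5054837722933/11674716479832 ≈ -0.43297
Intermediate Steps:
M(z) = (-246 + z)/(548 + z)
U = 11682 (U = 11484 + 198 = 11682)
(M(-294) - 198611)/((U - (-72535)/200399) + 447037) = ((-246 - 294)/(548 - 294) - 198611)/((11682 - (-72535)/200399) + 447037) = (-540/254 - 198611)/((11682 - (-72535)/200399) + 447037) = ((1/254)*(-540) - 198611)/((11682 - 1*(-72535/200399)) + 447037) = (-270/127 - 198611)/((11682 + 72535/200399) + 447037) = -25223867/(127*(2341133653/200399 + 447037)) = -25223867/(127*91926901416/200399) = -25223867/127*200399/91926901416 = -5054837722933/11674716479832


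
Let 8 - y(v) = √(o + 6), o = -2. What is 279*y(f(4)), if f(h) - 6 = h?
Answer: 1674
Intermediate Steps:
f(h) = 6 + h
y(v) = 6 (y(v) = 8 - √(-2 + 6) = 8 - √4 = 8 - 1*2 = 8 - 2 = 6)
279*y(f(4)) = 279*6 = 1674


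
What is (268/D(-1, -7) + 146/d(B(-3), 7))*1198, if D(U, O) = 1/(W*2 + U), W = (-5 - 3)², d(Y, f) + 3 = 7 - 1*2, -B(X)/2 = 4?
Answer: 40862582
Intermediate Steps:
B(X) = -8 (B(X) = -2*4 = -8)
d(Y, f) = 2 (d(Y, f) = -3 + (7 - 1*2) = -3 + (7 - 2) = -3 + 5 = 2)
W = 64 (W = (-8)² = 64)
D(U, O) = 1/(128 + U) (D(U, O) = 1/(64*2 + U) = 1/(128 + U))
(268/D(-1, -7) + 146/d(B(-3), 7))*1198 = (268/(1/(128 - 1)) + 146/2)*1198 = (268/(1/127) + 146*(½))*1198 = (268/(1/127) + 73)*1198 = (268*127 + 73)*1198 = (34036 + 73)*1198 = 34109*1198 = 40862582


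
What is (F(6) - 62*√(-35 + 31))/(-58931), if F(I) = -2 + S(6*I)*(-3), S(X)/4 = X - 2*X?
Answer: -430/58931 + 4*I/1901 ≈ -0.0072967 + 0.0021042*I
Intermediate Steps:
S(X) = -4*X (S(X) = 4*(X - 2*X) = 4*(-X) = -4*X)
F(I) = -2 + 72*I (F(I) = -2 - 24*I*(-3) = -2 + 72*I)
(F(6) - 62*√(-35 + 31))/(-58931) = ((-2 + 72*6) - 62*√(-35 + 31))/(-58931) = ((-2 + 432) - 124*I)*(-1/58931) = (430 - 124*I)*(-1/58931) = -430/58931 + 4*I/1901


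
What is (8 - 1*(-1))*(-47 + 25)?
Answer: -198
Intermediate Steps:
(8 - 1*(-1))*(-47 + 25) = (8 + 1)*(-22) = 9*(-22) = -198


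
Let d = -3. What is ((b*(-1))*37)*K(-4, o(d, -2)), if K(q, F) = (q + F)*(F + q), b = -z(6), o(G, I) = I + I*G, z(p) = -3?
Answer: 0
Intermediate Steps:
o(G, I) = I + G*I
b = 3 (b = -1*(-3) = 3)
K(q, F) = (F + q)² (K(q, F) = (F + q)*(F + q) = (F + q)²)
((b*(-1))*37)*K(-4, o(d, -2)) = ((3*(-1))*37)*(-2*(1 - 3) - 4)² = (-3*37)*(-2*(-2) - 4)² = -111*(4 - 4)² = -111*0² = -111*0 = 0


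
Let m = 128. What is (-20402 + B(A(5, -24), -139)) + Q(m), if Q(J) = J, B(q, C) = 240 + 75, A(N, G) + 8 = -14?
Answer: -19959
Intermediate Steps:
A(N, G) = -22 (A(N, G) = -8 - 14 = -22)
B(q, C) = 315
(-20402 + B(A(5, -24), -139)) + Q(m) = (-20402 + 315) + 128 = -20087 + 128 = -19959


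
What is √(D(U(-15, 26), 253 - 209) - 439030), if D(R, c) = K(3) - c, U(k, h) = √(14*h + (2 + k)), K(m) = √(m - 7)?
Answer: √(-439074 + 2*I) ≈ 0.002 + 662.63*I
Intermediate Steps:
K(m) = √(-7 + m)
U(k, h) = √(2 + k + 14*h)
D(R, c) = -c + 2*I (D(R, c) = √(-7 + 3) - c = √(-4) - c = 2*I - c = -c + 2*I)
√(D(U(-15, 26), 253 - 209) - 439030) = √((-(253 - 209) + 2*I) - 439030) = √((-1*44 + 2*I) - 439030) = √((-44 + 2*I) - 439030) = √(-439074 + 2*I)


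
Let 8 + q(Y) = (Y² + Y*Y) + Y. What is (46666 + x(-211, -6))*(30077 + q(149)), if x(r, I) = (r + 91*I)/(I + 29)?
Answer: 80034501820/23 ≈ 3.4798e+9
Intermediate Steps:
q(Y) = -8 + Y + 2*Y² (q(Y) = -8 + ((Y² + Y*Y) + Y) = -8 + ((Y² + Y²) + Y) = -8 + (2*Y² + Y) = -8 + (Y + 2*Y²) = -8 + Y + 2*Y²)
x(r, I) = (r + 91*I)/(29 + I)
(46666 + x(-211, -6))*(30077 + q(149)) = (46666 + (-211 + 91*(-6))/(29 - 6))*(30077 + (-8 + 149 + 2*149²)) = (46666 + (-211 - 546)/23)*(30077 + (-8 + 149 + 2*22201)) = (46666 + (1/23)*(-757))*(30077 + (-8 + 149 + 44402)) = (46666 - 757/23)*(30077 + 44543) = (1072561/23)*74620 = 80034501820/23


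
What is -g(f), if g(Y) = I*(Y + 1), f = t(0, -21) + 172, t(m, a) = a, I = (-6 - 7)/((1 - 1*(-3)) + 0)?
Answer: 494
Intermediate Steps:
I = -13/4 (I = -13/((1 + 3) + 0) = -13/(4 + 0) = -13/4 ≈ -3.2500)
f = 151 (f = -21 + 172 = 151)
g(Y) = -13/4 - 13*Y/4 (g(Y) = -13*(Y + 1)/4 = -13*(1 + Y)/4 = -13/4 - 13*Y/4)
-g(f) = -(-13/4 - 13/4*151) = -(-13/4 - 1963/4) = -1*(-494) = 494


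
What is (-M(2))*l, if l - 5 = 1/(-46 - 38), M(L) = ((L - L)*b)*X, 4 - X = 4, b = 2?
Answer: 0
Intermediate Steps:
X = 0 (X = 4 - 1*4 = 4 - 4 = 0)
M(L) = 0 (M(L) = ((L - L)*2)*0 = (0*2)*0 = 0*0 = 0)
l = 419/84 (l = 5 + 1/(-46 - 38) = 5 + 1/(-84) = 5 - 1/84 = 419/84 ≈ 4.9881)
(-M(2))*l = -1*0*(419/84) = 0*(419/84) = 0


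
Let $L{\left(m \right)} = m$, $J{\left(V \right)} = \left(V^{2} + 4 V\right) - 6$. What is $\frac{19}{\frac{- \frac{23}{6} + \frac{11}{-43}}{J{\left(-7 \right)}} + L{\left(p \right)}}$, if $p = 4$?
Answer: $\frac{14706}{2885} \approx 5.0974$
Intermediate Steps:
$J{\left(V \right)} = -6 + V^{2} + 4 V$
$\frac{19}{\frac{- \frac{23}{6} + \frac{11}{-43}}{J{\left(-7 \right)}} + L{\left(p \right)}} = \frac{19}{\frac{- \frac{23}{6} + \frac{11}{-43}}{-6 + \left(-7\right)^{2} + 4 \left(-7\right)} + 4} = \frac{19}{\frac{\left(-23\right) \frac{1}{6} + 11 \left(- \frac{1}{43}\right)}{-6 + 49 - 28} + 4} = \frac{19}{\frac{- \frac{23}{6} - \frac{11}{43}}{15} + 4} = \frac{19}{\left(- \frac{1055}{258}\right) \frac{1}{15} + 4} = \frac{19}{- \frac{211}{774} + 4} = \frac{19}{\frac{2885}{774}} = 19 \cdot \frac{774}{2885} = \frac{14706}{2885}$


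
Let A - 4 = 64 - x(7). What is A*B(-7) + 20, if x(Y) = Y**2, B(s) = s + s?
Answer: -246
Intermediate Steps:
B(s) = 2*s
A = 19 (A = 4 + (64 - 1*7**2) = 4 + (64 - 1*49) = 4 + (64 - 49) = 4 + 15 = 19)
A*B(-7) + 20 = 19*(2*(-7)) + 20 = 19*(-14) + 20 = -266 + 20 = -246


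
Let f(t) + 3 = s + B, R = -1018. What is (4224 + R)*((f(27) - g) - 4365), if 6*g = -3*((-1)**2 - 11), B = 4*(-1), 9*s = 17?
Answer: -126239456/9 ≈ -1.4027e+7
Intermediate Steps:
s = 17/9 (s = (1/9)*17 = 17/9 ≈ 1.8889)
B = -4
g = 5 (g = (-3*((-1)**2 - 11))/6 = (-3*(1 - 11))/6 = (-3*(-10))/6 = (1/6)*30 = 5)
f(t) = -46/9 (f(t) = -3 + (17/9 - 4) = -3 - 19/9 = -46/9)
(4224 + R)*((f(27) - g) - 4365) = (4224 - 1018)*((-46/9 - 1*5) - 4365) = 3206*((-46/9 - 5) - 4365) = 3206*(-91/9 - 4365) = 3206*(-39376/9) = -126239456/9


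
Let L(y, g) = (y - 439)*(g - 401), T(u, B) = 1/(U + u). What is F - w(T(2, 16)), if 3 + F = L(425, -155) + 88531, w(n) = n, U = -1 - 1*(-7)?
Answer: 770495/8 ≈ 96312.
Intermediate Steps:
U = 6 (U = -1 + 7 = 6)
T(u, B) = 1/(6 + u)
L(y, g) = (-439 + y)*(-401 + g)
F = 96312 (F = -3 + ((176039 - 439*(-155) - 401*425 - 155*425) + 88531) = -3 + ((176039 + 68045 - 170425 - 65875) + 88531) = -3 + (7784 + 88531) = -3 + 96315 = 96312)
F - w(T(2, 16)) = 96312 - 1/(6 + 2) = 96312 - 1/8 = 96312 - 1*⅛ = 96312 - ⅛ = 770495/8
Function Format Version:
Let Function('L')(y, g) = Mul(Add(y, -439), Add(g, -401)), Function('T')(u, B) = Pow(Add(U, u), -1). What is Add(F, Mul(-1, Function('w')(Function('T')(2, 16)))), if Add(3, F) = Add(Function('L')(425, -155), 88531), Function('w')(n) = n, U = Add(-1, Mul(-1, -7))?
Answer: Rational(770495, 8) ≈ 96312.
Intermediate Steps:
U = 6 (U = Add(-1, 7) = 6)
Function('T')(u, B) = Pow(Add(6, u), -1)
Function('L')(y, g) = Mul(Add(-439, y), Add(-401, g))
F = 96312 (F = Add(-3, Add(Add(176039, Mul(-439, -155), Mul(-401, 425), Mul(-155, 425)), 88531)) = Add(-3, Add(Add(176039, 68045, -170425, -65875), 88531)) = Add(-3, Add(7784, 88531)) = Add(-3, 96315) = 96312)
Add(F, Mul(-1, Function('w')(Function('T')(2, 16)))) = Add(96312, Mul(-1, Pow(Add(6, 2), -1))) = Add(96312, Mul(-1, Pow(8, -1))) = Add(96312, Mul(-1, Rational(1, 8))) = Add(96312, Rational(-1, 8)) = Rational(770495, 8)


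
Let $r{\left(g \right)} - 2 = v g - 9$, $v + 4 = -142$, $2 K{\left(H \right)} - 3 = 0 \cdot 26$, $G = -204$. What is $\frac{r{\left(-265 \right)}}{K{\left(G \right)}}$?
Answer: $\frac{77366}{3} \approx 25789.0$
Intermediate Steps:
$K{\left(H \right)} = \frac{3}{2}$ ($K{\left(H \right)} = \frac{3}{2} + \frac{0 \cdot 26}{2} = \frac{3}{2} + \frac{1}{2} \cdot 0 = \frac{3}{2} + 0 = \frac{3}{2}$)
$v = -146$ ($v = -4 - 142 = -146$)
$r{\left(g \right)} = -7 - 146 g$ ($r{\left(g \right)} = 2 - \left(9 + 146 g\right) = -7 - 146 g$)
$\frac{r{\left(-265 \right)}}{K{\left(G \right)}} = \frac{-7 - -38690}{\frac{3}{2}} = \left(-7 + 38690\right) \frac{2}{3} = 38683 \cdot \frac{2}{3} = \frac{77366}{3}$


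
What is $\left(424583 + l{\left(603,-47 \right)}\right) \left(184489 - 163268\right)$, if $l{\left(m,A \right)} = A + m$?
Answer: $9021874719$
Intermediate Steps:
$\left(424583 + l{\left(603,-47 \right)}\right) \left(184489 - 163268\right) = \left(424583 + \left(-47 + 603\right)\right) \left(184489 - 163268\right) = \left(424583 + 556\right) 21221 = 425139 \cdot 21221 = 9021874719$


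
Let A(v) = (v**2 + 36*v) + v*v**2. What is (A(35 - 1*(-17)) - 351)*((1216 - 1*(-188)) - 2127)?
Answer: -104714259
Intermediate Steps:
A(v) = v**2 + v**3 + 36*v (A(v) = (v**2 + 36*v) + v**3 = v**2 + v**3 + 36*v)
(A(35 - 1*(-17)) - 351)*((1216 - 1*(-188)) - 2127) = ((35 - 1*(-17))*(36 + (35 - 1*(-17)) + (35 - 1*(-17))**2) - 351)*((1216 - 1*(-188)) - 2127) = ((35 + 17)*(36 + (35 + 17) + (35 + 17)**2) - 351)*((1216 + 188) - 2127) = (52*(36 + 52 + 52**2) - 351)*(1404 - 2127) = (52*(36 + 52 + 2704) - 351)*(-723) = (52*2792 - 351)*(-723) = (145184 - 351)*(-723) = 144833*(-723) = -104714259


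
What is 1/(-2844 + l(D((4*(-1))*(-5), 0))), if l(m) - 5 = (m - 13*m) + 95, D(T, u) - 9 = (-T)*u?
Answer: -1/2852 ≈ -0.00035063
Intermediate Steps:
D(T, u) = 9 - T*u (D(T, u) = 9 + (-T)*u = 9 - T*u)
l(m) = 100 - 12*m (l(m) = 5 + ((m - 13*m) + 95) = 5 + (-12*m + 95) = 5 + (95 - 12*m) = 100 - 12*m)
1/(-2844 + l(D((4*(-1))*(-5), 0))) = 1/(-2844 + (100 - 12*(9 - 1*(4*(-1))*(-5)*0))) = 1/(-2844 + (100 - 12*(9 - 1*(-4*(-5))*0))) = 1/(-2844 + (100 - 12*(9 - 1*20*0))) = 1/(-2844 + (100 - 12*(9 + 0))) = 1/(-2844 + (100 - 12*9)) = 1/(-2844 + (100 - 108)) = 1/(-2844 - 8) = 1/(-2852) = -1/2852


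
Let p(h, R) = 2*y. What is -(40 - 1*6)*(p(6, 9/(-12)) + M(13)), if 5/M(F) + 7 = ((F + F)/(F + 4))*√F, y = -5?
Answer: 2170730/5373 + 75140*√13/5373 ≈ 454.43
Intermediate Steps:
p(h, R) = -10 (p(h, R) = 2*(-5) = -10)
M(F) = 5/(-7 + 2*F^(3/2)/(4 + F)) (M(F) = 5/(-7 + ((F + F)/(F + 4))*√F) = 5/(-7 + ((2*F)/(4 + F))*√F) = 5/(-7 + (2*F/(4 + F))*√F) = 5/(-7 + 2*F^(3/2)/(4 + F)))
-(40 - 1*6)*(p(6, 9/(-12)) + M(13)) = -(40 - 1*6)*(-10 + 5*(-4 - 1*13)/(28 - 26*√13 + 7*13)) = -(40 - 6)*(-10 + 5*(-4 - 13)/(28 - 26*√13 + 91)) = -34*(-10 + 5*(-17)/(28 - 26*√13 + 91)) = -34*(-10 + 5*(-17)/(119 - 26*√13)) = -34*(-10 - 85/(119 - 26*√13)) = -(-340 - 2890/(119 - 26*√13)) = 340 + 2890/(119 - 26*√13)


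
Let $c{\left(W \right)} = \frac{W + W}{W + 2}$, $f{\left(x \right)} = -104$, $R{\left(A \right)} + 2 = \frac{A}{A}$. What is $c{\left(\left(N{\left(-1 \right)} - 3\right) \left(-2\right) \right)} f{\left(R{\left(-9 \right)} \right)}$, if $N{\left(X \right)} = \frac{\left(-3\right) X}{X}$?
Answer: $- \frac{1248}{7} \approx -178.29$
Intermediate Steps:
$R{\left(A \right)} = -1$ ($R{\left(A \right)} = -2 + \frac{A}{A} = -2 + 1 = -1$)
$N{\left(X \right)} = -3$
$c{\left(W \right)} = \frac{2 W}{2 + W}$
$c{\left(\left(N{\left(-1 \right)} - 3\right) \left(-2\right) \right)} f{\left(R{\left(-9 \right)} \right)} = \frac{2 \left(-3 - 3\right) \left(-2\right)}{2 + \left(-3 - 3\right) \left(-2\right)} \left(-104\right) = \frac{2 \left(\left(-6\right) \left(-2\right)\right)}{2 - -12} \left(-104\right) = 2 \cdot 12 \frac{1}{2 + 12} \left(-104\right) = 2 \cdot 12 \cdot \frac{1}{14} \left(-104\right) = \frac{12}{7} \left(-104\right) = - \frac{1248}{7}$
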